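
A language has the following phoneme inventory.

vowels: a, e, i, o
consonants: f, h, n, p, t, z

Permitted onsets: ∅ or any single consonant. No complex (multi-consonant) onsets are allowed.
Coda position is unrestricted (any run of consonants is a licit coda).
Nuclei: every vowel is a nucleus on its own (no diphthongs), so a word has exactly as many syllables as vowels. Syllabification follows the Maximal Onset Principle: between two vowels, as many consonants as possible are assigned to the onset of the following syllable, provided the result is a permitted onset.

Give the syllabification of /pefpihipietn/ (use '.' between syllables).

The vowels are e, i, i, i, e — 5 nuclei, so 5 syllables.
V1 /e/ – V2 /i/: /fp/; trying suffixes from longest down, /p/ is the first permitted one, so coda /f/ | onset /p/.
V2 /i/ – V3 /i/: just /h/ — single C goes to the following onset.
V3 /i/ – V4 /i/: /p/ → onset of the next syllable (single consonants are always licit onsets).
V4 /i/ – V5 /e/: hiatus — the boundary sits between the two vowels.

pef.pi.hi.pi.etn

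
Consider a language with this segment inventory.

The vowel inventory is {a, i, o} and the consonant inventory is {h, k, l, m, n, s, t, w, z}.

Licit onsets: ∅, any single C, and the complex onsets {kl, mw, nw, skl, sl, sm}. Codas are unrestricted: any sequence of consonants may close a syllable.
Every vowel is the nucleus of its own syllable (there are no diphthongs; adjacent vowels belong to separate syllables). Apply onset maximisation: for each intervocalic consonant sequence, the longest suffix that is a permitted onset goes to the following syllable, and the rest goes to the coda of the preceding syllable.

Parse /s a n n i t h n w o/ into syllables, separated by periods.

san.nith.nwo

Vowels present: a, i, o; each is a nucleus, giving 3 syllables.
Between /a/ (V1) and /i/ (V2): /nn/ splits as /n/ + /n/ (/n/ is the longest suffix that is a licit onset).
Between /i/ (V2) and /o/ (V3): cluster /thnw/ — the longest permitted-onset suffix is /nw/; onset = /nw/, preceding coda = /th/.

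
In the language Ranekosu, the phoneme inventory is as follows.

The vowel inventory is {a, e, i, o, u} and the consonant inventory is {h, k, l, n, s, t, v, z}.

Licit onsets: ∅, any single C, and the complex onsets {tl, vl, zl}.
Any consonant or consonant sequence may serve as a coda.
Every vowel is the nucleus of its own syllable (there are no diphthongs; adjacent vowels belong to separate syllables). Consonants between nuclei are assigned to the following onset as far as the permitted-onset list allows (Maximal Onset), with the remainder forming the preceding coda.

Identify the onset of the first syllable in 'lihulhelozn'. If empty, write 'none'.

l

Vowels present: i, u, e, o; each is a nucleus, giving 4 syllables.
/i…u/ gap (V1→V2): /h/ is a single consonant, so it becomes the next onset.
/u…e/ gap (V2→V3): /lh/; trying suffixes from longest down, /h/ is the first permitted one, so coda /l/ | onset /h/.
/e…o/ gap (V3→V4): just /l/ — single C goes to the following onset.
Putting it together: li.hul.he.lozn.
Syllable 1 is /li/: onset /l/, nucleus /i/, coda ∅.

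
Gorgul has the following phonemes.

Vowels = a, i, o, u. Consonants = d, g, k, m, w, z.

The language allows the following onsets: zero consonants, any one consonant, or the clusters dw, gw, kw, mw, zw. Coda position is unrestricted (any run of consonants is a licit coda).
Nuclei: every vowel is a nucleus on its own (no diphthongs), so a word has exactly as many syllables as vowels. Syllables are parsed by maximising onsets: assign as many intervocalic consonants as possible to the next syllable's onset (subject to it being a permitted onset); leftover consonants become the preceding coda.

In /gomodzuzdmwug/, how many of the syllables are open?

1

The vowels are o, o, u, u — 4 nuclei, so 4 syllables.
σ1/σ2 boundary: /m/ → onset of the next syllable (single consonants are always licit onsets).
σ2/σ3 boundary: /dz/ — longest licit onset from the right is /z/, leaving /d/ as coda.
σ3/σ4 boundary: /zdmw/ — longest licit onset from the right is /mw/, leaving /zd/ as coda.
So the parse is go.mod.zuzd.mwug.
Classifying each syllable: /go/ (open), /mod/ (closed), /zuzd/ (closed), /mwug/ (closed).
Open syllables: 1.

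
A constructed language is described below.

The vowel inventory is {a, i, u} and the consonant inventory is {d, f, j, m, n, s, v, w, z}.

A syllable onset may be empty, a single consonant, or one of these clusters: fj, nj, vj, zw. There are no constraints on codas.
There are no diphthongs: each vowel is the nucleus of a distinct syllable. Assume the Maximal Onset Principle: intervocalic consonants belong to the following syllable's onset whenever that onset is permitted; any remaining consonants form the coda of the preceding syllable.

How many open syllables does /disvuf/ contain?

Nuclei (vowels): i, u → 2 syllables.
/i…u/ gap (V1→V2): /sv/ splits as /s/ + /v/ (/v/ is the longest suffix that is a licit onset).
Syllabification: dis.vuf.
Classifying each syllable: /dis/ (closed), /vuf/ (closed).
Open syllables: 0.

0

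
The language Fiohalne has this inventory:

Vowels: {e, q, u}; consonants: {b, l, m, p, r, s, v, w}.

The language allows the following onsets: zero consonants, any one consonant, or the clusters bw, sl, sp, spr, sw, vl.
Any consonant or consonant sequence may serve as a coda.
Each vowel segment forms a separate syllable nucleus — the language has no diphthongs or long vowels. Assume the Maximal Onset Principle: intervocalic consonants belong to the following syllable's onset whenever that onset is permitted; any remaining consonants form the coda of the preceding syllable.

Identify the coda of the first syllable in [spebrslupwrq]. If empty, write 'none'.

Nuclei (vowels): e, u, q → 3 syllables.
V1 /e/ – V2 /u/: /brsl/ — longest licit onset from the right is /sl/, leaving /br/ as coda.
V2 /u/ – V3 /q/: /pwr/; trying suffixes from longest down, /r/ is the first permitted one, so coda /pw/ | onset /r/.
Result: spebr.slupw.rq.
Syllable 1 is /spebr/: onset /sp/, nucleus /e/, coda /br/.

br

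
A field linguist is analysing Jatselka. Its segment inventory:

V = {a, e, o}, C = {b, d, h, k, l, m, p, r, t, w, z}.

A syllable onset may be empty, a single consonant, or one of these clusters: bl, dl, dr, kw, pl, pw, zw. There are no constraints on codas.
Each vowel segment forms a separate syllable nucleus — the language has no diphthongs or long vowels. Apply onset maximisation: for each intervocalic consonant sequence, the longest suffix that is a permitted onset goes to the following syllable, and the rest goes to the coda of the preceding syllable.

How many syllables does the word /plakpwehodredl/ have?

4

Nuclei (vowels): a, e, o, e → 4 syllables.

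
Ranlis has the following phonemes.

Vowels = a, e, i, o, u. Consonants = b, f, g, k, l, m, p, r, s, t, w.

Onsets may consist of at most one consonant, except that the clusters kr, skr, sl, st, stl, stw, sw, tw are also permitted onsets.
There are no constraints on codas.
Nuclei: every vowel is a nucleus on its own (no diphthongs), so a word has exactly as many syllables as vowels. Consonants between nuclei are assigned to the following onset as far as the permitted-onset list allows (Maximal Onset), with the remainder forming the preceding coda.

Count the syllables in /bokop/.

Nuclei (vowels): o, o → 2 syllables.

2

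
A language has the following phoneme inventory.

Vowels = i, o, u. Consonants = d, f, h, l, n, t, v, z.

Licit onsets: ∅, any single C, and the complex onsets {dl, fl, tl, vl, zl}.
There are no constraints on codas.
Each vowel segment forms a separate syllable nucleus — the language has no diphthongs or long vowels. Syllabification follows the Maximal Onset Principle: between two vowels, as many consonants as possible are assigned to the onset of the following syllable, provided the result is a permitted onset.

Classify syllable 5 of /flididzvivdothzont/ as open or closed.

closed

Nuclei (vowels): i, i, i, o, o → 5 syllables.
Between /i/ (V1) and /i/ (V2): just /d/ — single C goes to the following onset.
Between /i/ (V2) and /i/ (V3): /dzv/ — longest licit onset from the right is /v/, leaving /dz/ as coda.
Between /i/ (V3) and /o/ (V4): /vd/ splits as /v/ + /d/ (/d/ is the longest suffix that is a licit onset).
Between /o/ (V4) and /o/ (V5): /thz/; trying suffixes from longest down, /z/ is the first permitted one, so coda /th/ | onset /z/.
So the parse is fli.didz.viv.doth.zont.
Syllable 5 is /zont/ with coda /nt/, so it is closed.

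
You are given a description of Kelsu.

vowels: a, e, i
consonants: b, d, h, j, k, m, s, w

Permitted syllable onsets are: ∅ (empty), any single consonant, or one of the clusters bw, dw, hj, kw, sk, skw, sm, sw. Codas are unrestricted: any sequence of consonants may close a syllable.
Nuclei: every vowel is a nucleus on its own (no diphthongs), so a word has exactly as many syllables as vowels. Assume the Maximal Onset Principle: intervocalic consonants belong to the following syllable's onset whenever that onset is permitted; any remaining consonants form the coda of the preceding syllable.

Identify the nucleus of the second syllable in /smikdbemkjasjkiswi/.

e

Vowels present: i, e, a, i, i; each is a nucleus, giving 5 syllables.
The second nucleus (vowel 2 from the left) is /e/.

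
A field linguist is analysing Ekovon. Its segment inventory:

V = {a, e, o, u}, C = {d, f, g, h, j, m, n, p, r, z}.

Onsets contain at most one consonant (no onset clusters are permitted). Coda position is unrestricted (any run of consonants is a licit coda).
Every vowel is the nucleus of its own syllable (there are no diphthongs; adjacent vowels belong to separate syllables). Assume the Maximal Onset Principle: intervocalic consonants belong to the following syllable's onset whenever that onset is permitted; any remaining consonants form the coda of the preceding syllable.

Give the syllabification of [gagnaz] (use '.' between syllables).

gag.naz

The vowels are a, a — 2 nuclei, so 2 syllables.
Between /a/ (V1) and /a/ (V2): /gn/; trying suffixes from longest down, /n/ is the first permitted one, so coda /g/ | onset /n/.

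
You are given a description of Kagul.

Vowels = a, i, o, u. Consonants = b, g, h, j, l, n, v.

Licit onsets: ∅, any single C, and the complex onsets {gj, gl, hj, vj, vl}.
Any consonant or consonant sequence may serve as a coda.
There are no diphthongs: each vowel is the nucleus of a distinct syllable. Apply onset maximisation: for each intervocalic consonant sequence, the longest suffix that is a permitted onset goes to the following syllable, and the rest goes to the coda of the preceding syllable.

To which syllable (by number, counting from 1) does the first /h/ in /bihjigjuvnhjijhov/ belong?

2

Nuclei (vowels): i, i, u, i, o → 5 syllables.
/i…i/ gap (V1→V2): cluster /hj/ — /hj/ is itself a permitted onset, so the whole cluster goes right; preceding coda = ∅.
/i…u/ gap (V2→V3): /gj/ — entire cluster is a permitted onset → onset /gj/, coda ∅.
/u…i/ gap (V3→V4): /vnhj/ splits as /vn/ + /hj/ (/hj/ is the longest suffix that is a licit onset).
/i…o/ gap (V4→V5): /jh/; trying suffixes from longest down, /h/ is the first permitted one, so coda /j/ | onset /h/.
Result: bi.hji.gjuvn.hjij.hov.
The first /h/ is in the onset of syllable 2 (/hji/).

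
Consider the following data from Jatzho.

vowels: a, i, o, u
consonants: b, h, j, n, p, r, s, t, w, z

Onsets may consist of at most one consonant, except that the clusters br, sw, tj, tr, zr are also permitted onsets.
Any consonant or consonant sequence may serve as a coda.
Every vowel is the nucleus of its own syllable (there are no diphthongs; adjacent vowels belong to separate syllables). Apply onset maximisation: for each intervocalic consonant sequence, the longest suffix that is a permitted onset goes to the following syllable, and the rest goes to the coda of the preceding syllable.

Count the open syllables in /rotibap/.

Nuclei (vowels): o, i, a → 3 syllables.
Between /o/ (V1) and /i/ (V2): just /t/ — single C goes to the following onset.
Between /i/ (V2) and /a/ (V3): /b/ is a single consonant, so it becomes the next onset.
So the parse is ro.ti.bap.
Classifying each syllable: /ro/ (open), /ti/ (open), /bap/ (closed).
Open syllables: 2.

2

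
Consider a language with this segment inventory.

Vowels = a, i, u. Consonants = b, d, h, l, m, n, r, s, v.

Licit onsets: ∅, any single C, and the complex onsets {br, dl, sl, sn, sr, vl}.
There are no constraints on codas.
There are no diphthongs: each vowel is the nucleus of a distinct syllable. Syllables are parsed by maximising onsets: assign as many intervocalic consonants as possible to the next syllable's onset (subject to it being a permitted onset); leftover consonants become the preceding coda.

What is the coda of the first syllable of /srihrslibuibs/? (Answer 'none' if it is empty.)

Vowels present: i, i, u, i; each is a nucleus, giving 4 syllables.
V1 /i/ – V2 /i/: cluster /hrsl/ — the longest permitted-onset suffix is /sl/; onset = /sl/, preceding coda = /hr/.
V2 /i/ – V3 /u/: just /b/ — single C goes to the following onset.
V3 /u/ – V4 /i/: nothing intervenes; syllable break is V.V.
Result: srihr.sli.bu.ibs.
Syllable 1 is /srihr/: onset /sr/, nucleus /i/, coda /hr/.

hr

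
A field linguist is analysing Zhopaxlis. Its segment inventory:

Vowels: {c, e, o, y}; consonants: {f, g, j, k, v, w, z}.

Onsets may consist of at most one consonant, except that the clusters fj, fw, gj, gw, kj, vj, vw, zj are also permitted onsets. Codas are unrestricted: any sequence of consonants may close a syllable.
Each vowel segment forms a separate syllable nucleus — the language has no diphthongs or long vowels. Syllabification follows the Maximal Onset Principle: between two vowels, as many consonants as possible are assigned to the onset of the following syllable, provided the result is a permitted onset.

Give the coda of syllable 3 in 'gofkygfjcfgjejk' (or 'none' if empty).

f

Vowels present: o, y, c, e; each is a nucleus, giving 4 syllables.
V1 /o/ – V2 /y/: /fk/ splits as /f/ + /k/ (/k/ is the longest suffix that is a licit onset).
V2 /y/ – V3 /c/: /gfj/; trying suffixes from longest down, /fj/ is the first permitted one, so coda /g/ | onset /fj/.
V3 /c/ – V4 /e/: /fgj/; trying suffixes from longest down, /gj/ is the first permitted one, so coda /f/ | onset /gj/.
Syllabification: gof.kyg.fjcf.gjejk.
Syllable 3 is /fjcf/: onset /fj/, nucleus /c/, coda /f/.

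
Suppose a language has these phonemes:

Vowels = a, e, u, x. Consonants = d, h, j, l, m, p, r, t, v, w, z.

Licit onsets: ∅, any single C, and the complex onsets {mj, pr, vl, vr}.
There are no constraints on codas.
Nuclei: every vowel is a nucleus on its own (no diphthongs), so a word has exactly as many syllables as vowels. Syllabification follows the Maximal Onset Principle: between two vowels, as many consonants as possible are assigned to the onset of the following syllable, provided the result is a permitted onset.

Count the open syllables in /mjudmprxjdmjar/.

Vowels present: u, x, a; each is a nucleus, giving 3 syllables.
σ1/σ2 boundary: cluster /dmpr/ — the longest permitted-onset suffix is /pr/; onset = /pr/, preceding coda = /dm/.
σ2/σ3 boundary: /jdmj/; trying suffixes from longest down, /mj/ is the first permitted one, so coda /jd/ | onset /mj/.
Result: mjudm.prxjd.mjar.
Classifying each syllable: /mjudm/ (closed), /prxjd/ (closed), /mjar/ (closed).
Open syllables: 0.

0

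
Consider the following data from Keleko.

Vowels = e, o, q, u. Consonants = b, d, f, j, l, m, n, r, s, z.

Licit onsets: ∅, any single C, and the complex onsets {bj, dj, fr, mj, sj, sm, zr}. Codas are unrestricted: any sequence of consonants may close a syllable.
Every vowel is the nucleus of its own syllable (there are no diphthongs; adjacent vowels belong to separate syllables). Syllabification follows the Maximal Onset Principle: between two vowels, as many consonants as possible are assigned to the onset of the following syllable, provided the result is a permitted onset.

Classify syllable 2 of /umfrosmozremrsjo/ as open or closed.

open

Vowels present: u, o, o, e, o; each is a nucleus, giving 5 syllables.
σ1/σ2 boundary: cluster /mfr/ — the longest permitted-onset suffix is /fr/; onset = /fr/, preceding coda = /m/.
σ2/σ3 boundary: cluster /sm/ — /sm/ is itself a permitted onset, so the whole cluster goes right; preceding coda = ∅.
σ3/σ4 boundary: /zr/ — entire cluster is a permitted onset → onset /zr/, coda ∅.
σ4/σ5 boundary: cluster /mrsj/ — the longest permitted-onset suffix is /sj/; onset = /sj/, preceding coda = /mr/.
Syllabification: um.fro.smo.zremr.sjo.
Syllable 2 is /fro/; it ends in its nucleus with no coda, so it is open.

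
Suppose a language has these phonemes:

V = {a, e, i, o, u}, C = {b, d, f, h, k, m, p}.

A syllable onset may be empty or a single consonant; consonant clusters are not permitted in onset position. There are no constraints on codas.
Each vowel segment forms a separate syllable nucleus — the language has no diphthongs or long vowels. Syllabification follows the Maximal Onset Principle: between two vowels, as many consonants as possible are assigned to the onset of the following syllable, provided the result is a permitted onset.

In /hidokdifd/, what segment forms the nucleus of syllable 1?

The vowels are i, o, i — 3 nuclei, so 3 syllables.
The first nucleus (vowel 1 from the left) is /i/.

i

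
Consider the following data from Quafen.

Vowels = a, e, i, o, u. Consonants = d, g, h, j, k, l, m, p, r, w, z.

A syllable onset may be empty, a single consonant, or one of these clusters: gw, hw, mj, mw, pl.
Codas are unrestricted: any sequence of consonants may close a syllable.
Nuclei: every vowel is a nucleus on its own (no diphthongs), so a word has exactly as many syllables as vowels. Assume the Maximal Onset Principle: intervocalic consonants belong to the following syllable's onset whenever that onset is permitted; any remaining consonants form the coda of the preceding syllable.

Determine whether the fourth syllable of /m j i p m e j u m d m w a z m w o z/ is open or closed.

Nuclei (vowels): i, e, u, a, o → 5 syllables.
V1 /i/ – V2 /e/: /pm/ — longest licit onset from the right is /m/, leaving /p/ as coda.
V2 /e/ – V3 /u/: /j/ → onset of the next syllable (single consonants are always licit onsets).
V3 /u/ – V4 /a/: /mdmw/ splits as /md/ + /mw/ (/mw/ is the longest suffix that is a licit onset).
V4 /a/ – V5 /o/: /zmw/ — longest licit onset from the right is /mw/, leaving /z/ as coda.
Result: mjip.me.jumd.mwaz.mwoz.
Syllable 4 is /mwaz/ with coda /z/, so it is closed.

closed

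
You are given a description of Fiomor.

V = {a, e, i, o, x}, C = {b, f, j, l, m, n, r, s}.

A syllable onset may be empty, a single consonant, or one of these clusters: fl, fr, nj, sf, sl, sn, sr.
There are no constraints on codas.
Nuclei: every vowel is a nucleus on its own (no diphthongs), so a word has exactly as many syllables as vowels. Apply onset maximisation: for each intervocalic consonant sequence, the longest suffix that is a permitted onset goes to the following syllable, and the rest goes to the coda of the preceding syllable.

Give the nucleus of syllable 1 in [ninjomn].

Nuclei (vowels): i, o → 2 syllables.
The first nucleus (vowel 1 from the left) is /i/.

i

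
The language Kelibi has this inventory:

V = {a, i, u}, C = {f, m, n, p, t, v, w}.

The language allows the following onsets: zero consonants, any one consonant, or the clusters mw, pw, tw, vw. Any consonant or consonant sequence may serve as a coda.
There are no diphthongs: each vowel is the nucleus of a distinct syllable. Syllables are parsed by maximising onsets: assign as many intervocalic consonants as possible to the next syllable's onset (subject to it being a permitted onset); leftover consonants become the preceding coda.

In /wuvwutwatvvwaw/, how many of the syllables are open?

The vowels are u, u, a, a — 4 nuclei, so 4 syllables.
/u…u/ gap (V1→V2): /vw/ is a licit onset in full, so it all attaches to the next syllable.
/u…a/ gap (V2→V3): /tw/ is a licit onset in full, so it all attaches to the next syllable.
/a…a/ gap (V3→V4): /tvvw/ splits as /tv/ + /vw/ (/vw/ is the longest suffix that is a licit onset).
Putting it together: wu.vwu.twatv.vwaw.
Classifying each syllable: /wu/ (open), /vwu/ (open), /twatv/ (closed), /vwaw/ (closed).
Open syllables: 2.

2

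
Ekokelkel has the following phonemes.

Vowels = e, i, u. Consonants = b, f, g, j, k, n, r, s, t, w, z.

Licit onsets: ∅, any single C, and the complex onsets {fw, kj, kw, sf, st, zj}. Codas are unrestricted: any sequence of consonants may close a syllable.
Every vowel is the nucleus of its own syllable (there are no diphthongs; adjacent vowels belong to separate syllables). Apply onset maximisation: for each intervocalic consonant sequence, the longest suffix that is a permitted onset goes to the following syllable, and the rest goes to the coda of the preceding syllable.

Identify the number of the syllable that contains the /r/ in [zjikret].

Vowels present: i, e; each is a nucleus, giving 2 syllables.
/i…e/ gap (V1→V2): cluster /kr/ — the longest permitted-onset suffix is /r/; onset = /r/, preceding coda = /k/.
Putting it together: zjik.ret.
The /r/ is in the onset of syllable 2 (/ret/).

2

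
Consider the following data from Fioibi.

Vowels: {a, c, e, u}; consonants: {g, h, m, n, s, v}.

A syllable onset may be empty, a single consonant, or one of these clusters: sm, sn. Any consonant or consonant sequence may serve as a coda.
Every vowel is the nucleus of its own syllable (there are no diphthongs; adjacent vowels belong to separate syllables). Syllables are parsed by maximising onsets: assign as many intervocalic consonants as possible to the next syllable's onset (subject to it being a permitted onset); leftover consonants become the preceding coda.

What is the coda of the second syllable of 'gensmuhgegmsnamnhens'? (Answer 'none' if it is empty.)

Nuclei (vowels): e, u, e, a, e → 5 syllables.
Between /e/ (V1) and /u/ (V2): /nsm/; trying suffixes from longest down, /sm/ is the first permitted one, so coda /n/ | onset /sm/.
Between /u/ (V2) and /e/ (V3): /hg/ — longest licit onset from the right is /g/, leaving /h/ as coda.
Between /e/ (V3) and /a/ (V4): /gmsn/ — longest licit onset from the right is /sn/, leaving /gm/ as coda.
Between /a/ (V4) and /e/ (V5): /mnh/ splits as /mn/ + /h/ (/h/ is the longest suffix that is a licit onset).
Syllabification: gen.smuh.gegm.snamn.hens.
Syllable 2 is /smuh/: onset /sm/, nucleus /u/, coda /h/.

h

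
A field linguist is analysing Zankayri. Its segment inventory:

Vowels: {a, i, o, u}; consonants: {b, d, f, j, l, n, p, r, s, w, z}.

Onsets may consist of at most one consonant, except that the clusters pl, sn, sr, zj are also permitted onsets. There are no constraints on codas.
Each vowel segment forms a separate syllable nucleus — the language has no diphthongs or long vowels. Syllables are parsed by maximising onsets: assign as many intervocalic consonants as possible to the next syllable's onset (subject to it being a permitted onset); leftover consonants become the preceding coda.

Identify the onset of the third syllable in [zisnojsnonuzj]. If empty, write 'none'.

sn

The vowels are i, o, o, u — 4 nuclei, so 4 syllables.
σ1/σ2 boundary: /sn/ — entire cluster is a permitted onset → onset /sn/, coda ∅.
σ2/σ3 boundary: cluster /jsn/ — the longest permitted-onset suffix is /sn/; onset = /sn/, preceding coda = /j/.
σ3/σ4 boundary: /n/ is a single consonant, so it becomes the next onset.
Syllabification: zi.snoj.sno.nuzj.
Syllable 3 is /sno/: onset /sn/, nucleus /o/, coda ∅.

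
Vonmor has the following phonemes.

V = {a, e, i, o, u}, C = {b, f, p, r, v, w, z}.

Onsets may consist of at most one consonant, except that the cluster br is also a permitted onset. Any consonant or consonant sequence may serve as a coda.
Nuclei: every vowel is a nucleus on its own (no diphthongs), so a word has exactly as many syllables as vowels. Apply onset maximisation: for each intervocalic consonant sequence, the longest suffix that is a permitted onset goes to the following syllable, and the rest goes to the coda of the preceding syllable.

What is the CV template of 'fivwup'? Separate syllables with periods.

CVC.CVC

Vowels present: i, u; each is a nucleus, giving 2 syllables.
Between /i/ (V1) and /u/ (V2): /vw/ — longest licit onset from the right is /w/, leaving /v/ as coda.
Syllabification: fiv.wup.
Mapping each syllable to C/V: /fiv/ → CVC, /wup/ → CVC.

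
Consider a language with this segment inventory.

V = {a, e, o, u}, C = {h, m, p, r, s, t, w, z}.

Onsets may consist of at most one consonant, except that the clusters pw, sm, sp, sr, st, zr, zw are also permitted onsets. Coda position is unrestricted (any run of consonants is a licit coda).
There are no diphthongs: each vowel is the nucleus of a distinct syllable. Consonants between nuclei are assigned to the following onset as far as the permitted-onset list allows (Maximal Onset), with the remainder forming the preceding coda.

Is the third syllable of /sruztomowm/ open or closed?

closed

Nuclei (vowels): u, o, o → 3 syllables.
/u…o/ gap (V1→V2): /zt/ — longest licit onset from the right is /t/, leaving /z/ as coda.
/o…o/ gap (V2→V3): just /m/ — single C goes to the following onset.
Syllabification: sruz.to.mowm.
Syllable 3 is /mowm/ with coda /wm/, so it is closed.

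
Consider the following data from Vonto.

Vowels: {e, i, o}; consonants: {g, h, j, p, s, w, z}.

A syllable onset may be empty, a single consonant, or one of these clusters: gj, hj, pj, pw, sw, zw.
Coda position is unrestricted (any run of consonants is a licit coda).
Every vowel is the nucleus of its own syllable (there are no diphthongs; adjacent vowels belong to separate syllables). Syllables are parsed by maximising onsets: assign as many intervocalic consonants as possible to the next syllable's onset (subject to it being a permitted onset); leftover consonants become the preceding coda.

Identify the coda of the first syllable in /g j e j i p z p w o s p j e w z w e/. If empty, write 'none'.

Nuclei (vowels): e, i, o, e, e → 5 syllables.
/e…i/ gap (V1→V2): /j/ → onset of the next syllable (single consonants are always licit onsets).
/i…o/ gap (V2→V3): cluster /pzpw/ — the longest permitted-onset suffix is /pw/; onset = /pw/, preceding coda = /pz/.
/o…e/ gap (V3→V4): /spj/; trying suffixes from longest down, /pj/ is the first permitted one, so coda /s/ | onset /pj/.
/e…e/ gap (V4→V5): cluster /wzw/ — the longest permitted-onset suffix is /zw/; onset = /zw/, preceding coda = /w/.
Putting it together: gje.jipz.pwos.pjew.zwe.
Syllable 1 is /gje/: onset /gj/, nucleus /e/, coda ∅.

none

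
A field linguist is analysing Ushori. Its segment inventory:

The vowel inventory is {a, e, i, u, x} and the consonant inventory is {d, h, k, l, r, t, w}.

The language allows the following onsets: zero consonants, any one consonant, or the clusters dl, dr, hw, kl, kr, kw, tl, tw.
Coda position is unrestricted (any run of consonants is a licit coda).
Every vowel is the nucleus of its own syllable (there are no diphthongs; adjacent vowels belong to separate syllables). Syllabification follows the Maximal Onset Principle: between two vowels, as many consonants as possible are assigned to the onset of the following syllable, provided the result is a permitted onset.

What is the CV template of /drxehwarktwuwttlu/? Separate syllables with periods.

CCV.V.CCVCC.CCVCC.CCV

Vowels present: x, e, a, u, u; each is a nucleus, giving 5 syllables.
V1 /x/ – V2 /e/: hiatus — the boundary sits between the two vowels.
V2 /e/ – V3 /a/: cluster /hw/ — /hw/ is itself a permitted onset, so the whole cluster goes right; preceding coda = ∅.
V3 /a/ – V4 /u/: /rktw/; trying suffixes from longest down, /tw/ is the first permitted one, so coda /rk/ | onset /tw/.
V4 /u/ – V5 /u/: /wttl/ — longest licit onset from the right is /tl/, leaving /wt/ as coda.
Result: drx.e.hwark.twuwt.tlu.
Mapping each syllable to C/V: /drx/ → CCV, /e/ → V, /hwark/ → CCVCC, /twuwt/ → CCVCC, /tlu/ → CCV.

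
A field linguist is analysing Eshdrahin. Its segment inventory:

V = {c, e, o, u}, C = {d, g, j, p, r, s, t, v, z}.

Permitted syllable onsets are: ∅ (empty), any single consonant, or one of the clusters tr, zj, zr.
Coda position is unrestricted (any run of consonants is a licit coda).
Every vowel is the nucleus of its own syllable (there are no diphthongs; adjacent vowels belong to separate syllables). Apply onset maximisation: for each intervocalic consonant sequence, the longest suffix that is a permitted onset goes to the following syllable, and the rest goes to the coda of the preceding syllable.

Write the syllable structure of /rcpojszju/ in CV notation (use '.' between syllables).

CV.CVCC.CCV

Nuclei (vowels): c, o, u → 3 syllables.
σ1/σ2 boundary: just /p/ — single C goes to the following onset.
σ2/σ3 boundary: /jszj/ splits as /js/ + /zj/ (/zj/ is the longest suffix that is a licit onset).
Putting it together: rc.pojs.zju.
Mapping each syllable to C/V: /rc/ → CV, /pojs/ → CVCC, /zju/ → CCV.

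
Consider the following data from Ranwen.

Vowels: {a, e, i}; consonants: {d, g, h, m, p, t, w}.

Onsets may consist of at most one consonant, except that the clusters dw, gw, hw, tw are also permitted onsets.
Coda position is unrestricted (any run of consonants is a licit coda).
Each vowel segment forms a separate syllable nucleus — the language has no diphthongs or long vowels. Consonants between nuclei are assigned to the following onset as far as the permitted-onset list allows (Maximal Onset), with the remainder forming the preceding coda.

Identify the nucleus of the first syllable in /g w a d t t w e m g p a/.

a

Vowels present: a, e, a; each is a nucleus, giving 3 syllables.
The first nucleus (vowel 1 from the left) is /a/.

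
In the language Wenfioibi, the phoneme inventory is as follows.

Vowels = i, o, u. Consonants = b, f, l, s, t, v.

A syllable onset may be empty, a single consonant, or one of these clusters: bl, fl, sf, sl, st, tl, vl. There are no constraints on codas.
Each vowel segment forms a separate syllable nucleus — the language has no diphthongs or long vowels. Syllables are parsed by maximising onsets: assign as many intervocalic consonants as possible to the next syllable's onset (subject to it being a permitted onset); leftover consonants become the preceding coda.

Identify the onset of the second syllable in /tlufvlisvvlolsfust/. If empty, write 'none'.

vl

Vowels present: u, i, o, u; each is a nucleus, giving 4 syllables.
Between /u/ (V1) and /i/ (V2): /fvl/; trying suffixes from longest down, /vl/ is the first permitted one, so coda /f/ | onset /vl/.
Between /i/ (V2) and /o/ (V3): /svvl/ splits as /sv/ + /vl/ (/vl/ is the longest suffix that is a licit onset).
Between /o/ (V3) and /u/ (V4): /lsf/ splits as /l/ + /sf/ (/sf/ is the longest suffix that is a licit onset).
Result: tluf.vlisv.vlol.sfust.
Syllable 2 is /vlisv/: onset /vl/, nucleus /i/, coda /sv/.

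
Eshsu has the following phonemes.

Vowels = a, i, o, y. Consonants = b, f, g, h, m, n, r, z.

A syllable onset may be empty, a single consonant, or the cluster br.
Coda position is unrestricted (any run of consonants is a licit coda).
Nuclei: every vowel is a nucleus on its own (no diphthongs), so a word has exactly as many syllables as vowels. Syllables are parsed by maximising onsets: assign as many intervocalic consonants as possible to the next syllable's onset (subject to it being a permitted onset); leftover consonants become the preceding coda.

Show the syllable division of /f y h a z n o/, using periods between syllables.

The vowels are y, a, o — 3 nuclei, so 3 syllables.
/y…a/ gap (V1→V2): /h/ is a single consonant, so it becomes the next onset.
/a…o/ gap (V2→V3): /zn/ splits as /z/ + /n/ (/n/ is the longest suffix that is a licit onset).

fy.haz.no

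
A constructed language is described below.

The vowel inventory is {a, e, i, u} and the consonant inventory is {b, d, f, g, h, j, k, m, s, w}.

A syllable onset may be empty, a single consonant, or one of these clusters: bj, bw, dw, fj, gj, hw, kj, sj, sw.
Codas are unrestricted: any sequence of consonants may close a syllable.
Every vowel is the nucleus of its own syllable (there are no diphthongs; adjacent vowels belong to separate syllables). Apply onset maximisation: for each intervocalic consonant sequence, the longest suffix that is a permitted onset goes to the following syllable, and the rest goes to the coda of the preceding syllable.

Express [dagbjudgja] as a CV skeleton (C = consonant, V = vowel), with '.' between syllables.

The vowels are a, u, a — 3 nuclei, so 3 syllables.
Between /a/ (V1) and /u/ (V2): cluster /gbj/ — the longest permitted-onset suffix is /bj/; onset = /bj/, preceding coda = /g/.
Between /u/ (V2) and /a/ (V3): /dgj/; trying suffixes from longest down, /gj/ is the first permitted one, so coda /d/ | onset /gj/.
Result: dag.bjud.gja.
Mapping each syllable to C/V: /dag/ → CVC, /bjud/ → CCVC, /gja/ → CCV.

CVC.CCVC.CCV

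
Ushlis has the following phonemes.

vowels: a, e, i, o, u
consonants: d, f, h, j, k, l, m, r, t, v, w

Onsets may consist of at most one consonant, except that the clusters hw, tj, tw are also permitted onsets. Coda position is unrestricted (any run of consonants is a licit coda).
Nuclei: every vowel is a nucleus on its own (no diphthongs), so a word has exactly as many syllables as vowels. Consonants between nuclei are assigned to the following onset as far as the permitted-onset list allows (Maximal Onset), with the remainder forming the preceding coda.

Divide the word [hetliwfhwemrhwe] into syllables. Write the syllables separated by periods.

Nuclei (vowels): e, i, e, e → 4 syllables.
V1 /e/ – V2 /i/: /tl/ splits as /t/ + /l/ (/l/ is the longest suffix that is a licit onset).
V2 /i/ – V3 /e/: cluster /wfhw/ — the longest permitted-onset suffix is /hw/; onset = /hw/, preceding coda = /wf/.
V3 /e/ – V4 /e/: cluster /mrhw/ — the longest permitted-onset suffix is /hw/; onset = /hw/, preceding coda = /mr/.

het.liwf.hwemr.hwe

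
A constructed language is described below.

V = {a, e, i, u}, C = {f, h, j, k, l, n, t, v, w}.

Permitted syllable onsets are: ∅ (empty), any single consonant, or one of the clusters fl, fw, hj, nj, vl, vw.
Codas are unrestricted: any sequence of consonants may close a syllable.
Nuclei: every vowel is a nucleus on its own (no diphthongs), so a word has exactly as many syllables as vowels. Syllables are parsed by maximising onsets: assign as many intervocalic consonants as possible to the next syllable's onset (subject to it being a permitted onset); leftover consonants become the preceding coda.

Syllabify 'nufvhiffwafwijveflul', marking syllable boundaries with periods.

nufv.hif.fwa.fwij.ve.flul

Nuclei (vowels): u, i, a, i, e, u → 6 syllables.
Between /u/ (V1) and /i/ (V2): /fvh/; trying suffixes from longest down, /h/ is the first permitted one, so coda /fv/ | onset /h/.
Between /i/ (V2) and /a/ (V3): /ffw/ — longest licit onset from the right is /fw/, leaving /f/ as coda.
Between /a/ (V3) and /i/ (V4): cluster /fw/ — /fw/ is itself a permitted onset, so the whole cluster goes right; preceding coda = ∅.
Between /i/ (V4) and /e/ (V5): /jv/ — longest licit onset from the right is /v/, leaving /j/ as coda.
Between /e/ (V5) and /u/ (V6): cluster /fl/ — /fl/ is itself a permitted onset, so the whole cluster goes right; preceding coda = ∅.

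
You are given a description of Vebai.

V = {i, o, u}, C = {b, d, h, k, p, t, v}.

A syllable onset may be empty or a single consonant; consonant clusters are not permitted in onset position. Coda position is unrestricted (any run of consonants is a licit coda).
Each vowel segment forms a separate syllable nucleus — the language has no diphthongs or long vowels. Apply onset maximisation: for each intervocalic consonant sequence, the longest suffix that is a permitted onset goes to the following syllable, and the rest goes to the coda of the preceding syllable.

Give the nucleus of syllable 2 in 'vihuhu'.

Nuclei (vowels): i, u, u → 3 syllables.
The second nucleus (vowel 2 from the left) is /u/.

u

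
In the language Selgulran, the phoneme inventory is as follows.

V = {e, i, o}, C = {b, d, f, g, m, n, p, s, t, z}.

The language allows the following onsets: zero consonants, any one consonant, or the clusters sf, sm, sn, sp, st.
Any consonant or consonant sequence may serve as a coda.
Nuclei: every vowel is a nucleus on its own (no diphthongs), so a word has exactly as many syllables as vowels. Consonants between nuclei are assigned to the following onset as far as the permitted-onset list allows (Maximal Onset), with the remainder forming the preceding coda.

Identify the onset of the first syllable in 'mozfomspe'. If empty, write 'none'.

Nuclei (vowels): o, o, e → 3 syllables.
Between /o/ (V1) and /o/ (V2): /zf/ splits as /z/ + /f/ (/f/ is the longest suffix that is a licit onset).
Between /o/ (V2) and /e/ (V3): /msp/ — longest licit onset from the right is /sp/, leaving /m/ as coda.
Syllabification: moz.fom.spe.
Syllable 1 is /moz/: onset /m/, nucleus /o/, coda /z/.

m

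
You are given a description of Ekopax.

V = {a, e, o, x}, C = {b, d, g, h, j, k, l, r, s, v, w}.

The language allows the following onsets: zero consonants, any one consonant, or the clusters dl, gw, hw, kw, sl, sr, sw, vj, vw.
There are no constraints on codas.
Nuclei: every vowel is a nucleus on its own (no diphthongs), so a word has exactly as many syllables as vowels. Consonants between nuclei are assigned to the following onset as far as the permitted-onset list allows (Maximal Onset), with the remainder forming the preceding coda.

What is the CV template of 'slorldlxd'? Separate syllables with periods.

The vowels are o, x — 2 nuclei, so 2 syllables.
V1 /o/ – V2 /x/: /rldl/ splits as /rl/ + /dl/ (/dl/ is the longest suffix that is a licit onset).
Result: slorl.dlxd.
Mapping each syllable to C/V: /slorl/ → CCVCC, /dlxd/ → CCVC.

CCVCC.CCVC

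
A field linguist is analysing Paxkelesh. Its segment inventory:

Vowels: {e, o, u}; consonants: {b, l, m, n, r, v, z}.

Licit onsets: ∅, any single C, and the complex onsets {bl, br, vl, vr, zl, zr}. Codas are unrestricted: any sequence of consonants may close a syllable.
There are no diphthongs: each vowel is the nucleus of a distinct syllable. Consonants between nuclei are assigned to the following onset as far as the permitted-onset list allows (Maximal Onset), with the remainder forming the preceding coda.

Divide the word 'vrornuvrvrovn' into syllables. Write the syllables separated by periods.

The vowels are o, u, o — 3 nuclei, so 3 syllables.
V1 /o/ – V2 /u/: /rn/ splits as /r/ + /n/ (/n/ is the longest suffix that is a licit onset).
V2 /u/ – V3 /o/: /vrvr/ — longest licit onset from the right is /vr/, leaving /vr/ as coda.

vror.nuvr.vrovn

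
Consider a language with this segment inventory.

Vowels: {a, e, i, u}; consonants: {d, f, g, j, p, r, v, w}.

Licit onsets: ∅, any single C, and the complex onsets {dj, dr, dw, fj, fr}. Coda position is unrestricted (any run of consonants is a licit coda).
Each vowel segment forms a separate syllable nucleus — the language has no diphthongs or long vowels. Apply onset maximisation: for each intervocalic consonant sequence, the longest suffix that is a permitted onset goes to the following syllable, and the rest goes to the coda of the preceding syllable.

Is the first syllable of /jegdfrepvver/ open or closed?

closed

Vowels present: e, e, e; each is a nucleus, giving 3 syllables.
V1 /e/ – V2 /e/: /gdfr/ — longest licit onset from the right is /fr/, leaving /gd/ as coda.
V2 /e/ – V3 /e/: /pvv/ — longest licit onset from the right is /v/, leaving /pv/ as coda.
Putting it together: jegd.frepv.ver.
Syllable 1 is /jegd/ with coda /gd/, so it is closed.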